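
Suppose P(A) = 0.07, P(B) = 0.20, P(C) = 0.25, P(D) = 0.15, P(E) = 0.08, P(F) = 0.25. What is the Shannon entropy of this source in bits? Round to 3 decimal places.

H = −Σ pᵢ log₂ pᵢ.
−0.07·log₂(0.07) = 0.2686
−0.20·log₂(0.20) = 0.4644
−0.25·log₂(0.25) = 0.5000
−0.15·log₂(0.15) = 0.4105
−0.08·log₂(0.08) = 0.2915
−0.25·log₂(0.25) = 0.5000
Sum ≈ 2.4350 → 2.435 bits.

2.435 bits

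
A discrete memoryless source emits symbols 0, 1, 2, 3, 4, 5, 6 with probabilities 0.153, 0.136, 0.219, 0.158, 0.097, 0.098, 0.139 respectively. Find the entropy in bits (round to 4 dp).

2.7569 bits

H = −Σ pᵢ log₂ pᵢ.
−0.153·log₂(0.153) = 0.4144
−0.136·log₂(0.136) = 0.3915
−0.219·log₂(0.219) = 0.4798
−0.158·log₂(0.158) = 0.4206
−0.097·log₂(0.097) = 0.3265
−0.098·log₂(0.098) = 0.3284
−0.139·log₂(0.139) = 0.3957
Sum ≈ 2.7569 → 2.7569 bits.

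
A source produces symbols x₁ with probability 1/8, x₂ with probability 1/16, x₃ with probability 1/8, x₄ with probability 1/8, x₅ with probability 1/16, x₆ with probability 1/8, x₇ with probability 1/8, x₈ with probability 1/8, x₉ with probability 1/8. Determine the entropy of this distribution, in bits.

Each probability is a power of 1/2, so log₂(1/p) is an integer.
H = Σ p·log₂(1/p) = 1/8·3 + 1/16·4 + 1/8·3 + 1/8·3 + 1/16·4 + 1/8·3 + 1/8·3 + 1/8·3 + 1/8·3 = 3.125 bits.

3.125 bits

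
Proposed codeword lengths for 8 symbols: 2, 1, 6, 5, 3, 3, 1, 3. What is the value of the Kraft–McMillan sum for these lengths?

With common denominator 2^6 = 64: Σ 2^(−ℓᵢ) = 16/64 + 32/64 + 1/64 + 2/64 + 8/64 + 8/64 + 32/64 + 8/64 = 107/64 = 1.671875.

1.671875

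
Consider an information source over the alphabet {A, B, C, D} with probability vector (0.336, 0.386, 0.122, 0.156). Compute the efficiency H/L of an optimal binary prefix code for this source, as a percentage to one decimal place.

Entropy H = −Σ p log₂ p ≈ 1.8472 bits.
Huffman merges: 61/500+39/250→139/500; 139/500+42/125→307/500; 193/500+307/500→1. L = 473/250 ≈ 1.8920.
Efficiency = H/L = 1.8472/1.8920 = 97.6%.

97.6%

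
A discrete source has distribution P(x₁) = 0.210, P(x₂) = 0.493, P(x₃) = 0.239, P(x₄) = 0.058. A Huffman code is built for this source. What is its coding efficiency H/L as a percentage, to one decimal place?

96.2%

Entropy H = −Σ p log₂ p ≈ 1.7076 bits.
Huffman merges: 29/500+21/100→67/250; 239/1000+67/250→507/1000; 493/1000+507/1000→1. L = 71/40 ≈ 1.7750.
Efficiency = H/L = 1.7076/1.7750 = 96.2%.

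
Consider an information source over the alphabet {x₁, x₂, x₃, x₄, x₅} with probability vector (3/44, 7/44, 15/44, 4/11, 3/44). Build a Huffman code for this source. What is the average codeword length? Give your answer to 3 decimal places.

Repeatedly combine the two least-probable nodes; the expected code length is the sum of the merged weights.
merge 3/44 + 3/44 → 3/22
merge 3/22 + 7/44 → 13/44
merge 13/44 + 15/44 → 7/11
merge 4/11 + 7/11 → 1
L = 3/22 + 13/44 + 7/11 + 1 = 91/44 ≈ 2.068 bits/symbol.

2.068 bits/symbol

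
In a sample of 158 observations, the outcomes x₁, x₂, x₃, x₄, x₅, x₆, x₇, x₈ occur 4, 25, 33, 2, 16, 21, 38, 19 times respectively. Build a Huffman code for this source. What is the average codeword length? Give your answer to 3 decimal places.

2.728 bits/symbol

Probabilities are the counts divided by 158.
Repeatedly combine the two least-probable nodes; the expected code length is the sum of the merged weights.
merge 1/79 + 2/79 → 3/79
merge 3/79 + 8/79 → 11/79
merge 19/158 + 21/158 → 20/79
merge 11/79 + 25/158 → 47/158
merge 33/158 + 19/79 → 71/158
merge 20/79 + 47/158 → 87/158
merge 71/158 + 87/158 → 1
L = 3/79 + 11/79 + 20/79 + 47/158 + 71/158 + 87/158 + 1 = 431/158 ≈ 2.728 bits/symbol.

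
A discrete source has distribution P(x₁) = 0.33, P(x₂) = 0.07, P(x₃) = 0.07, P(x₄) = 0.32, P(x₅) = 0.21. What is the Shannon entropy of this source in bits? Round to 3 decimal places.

2.064 bits

H = −Σ pᵢ log₂ pᵢ.
−0.33·log₂(0.33) = 0.5278
−0.07·log₂(0.07) = 0.2686
−0.07·log₂(0.07) = 0.2686
−0.32·log₂(0.32) = 0.5260
−0.21·log₂(0.21) = 0.4728
Sum ≈ 2.0638 → 2.064 bits.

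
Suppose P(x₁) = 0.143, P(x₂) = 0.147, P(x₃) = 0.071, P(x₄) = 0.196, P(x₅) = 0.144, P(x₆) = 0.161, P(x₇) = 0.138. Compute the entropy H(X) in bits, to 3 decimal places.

2.761 bits

H = −Σ pᵢ log₂ pᵢ.
−0.143·log₂(0.143) = 0.4012
−0.147·log₂(0.147) = 0.4066
−0.071·log₂(0.071) = 0.2709
−0.196·log₂(0.196) = 0.4608
−0.144·log₂(0.144) = 0.4026
−0.161·log₂(0.161) = 0.4242
−0.138·log₂(0.138) = 0.3943
Sum ≈ 2.7607 → 2.761 bits.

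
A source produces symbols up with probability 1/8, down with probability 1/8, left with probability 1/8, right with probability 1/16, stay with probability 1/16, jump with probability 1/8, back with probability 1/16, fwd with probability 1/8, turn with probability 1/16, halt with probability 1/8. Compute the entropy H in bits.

3.25 bits

Each probability is a power of 1/2, so log₂(1/p) is an integer.
H = Σ p·log₂(1/p) = 1/8·3 + 1/8·3 + 1/8·3 + 1/16·4 + 1/16·4 + 1/8·3 + 1/16·4 + 1/8·3 + 1/16·4 + 1/8·3 = 3.25 bits.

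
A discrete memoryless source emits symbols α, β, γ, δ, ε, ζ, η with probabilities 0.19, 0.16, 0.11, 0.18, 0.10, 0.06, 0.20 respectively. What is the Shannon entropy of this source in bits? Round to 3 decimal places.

H = −Σ pᵢ log₂ pᵢ.
−0.19·log₂(0.19) = 0.4552
−0.16·log₂(0.16) = 0.4230
−0.11·log₂(0.11) = 0.3503
−0.18·log₂(0.18) = 0.4453
−0.10·log₂(0.10) = 0.3322
−0.06·log₂(0.06) = 0.2435
−0.20·log₂(0.20) = 0.4644
Sum ≈ 2.7139 → 2.714 bits.

2.714 bits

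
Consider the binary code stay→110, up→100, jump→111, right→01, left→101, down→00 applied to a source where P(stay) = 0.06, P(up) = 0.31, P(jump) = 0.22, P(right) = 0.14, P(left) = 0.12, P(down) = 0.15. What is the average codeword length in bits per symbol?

L̄ = Σ pᵢ·ℓᵢ = 0.06·3 + 0.31·3 + 0.22·3 + 0.14·2 + 0.12·3 + 0.15·2 = 2.71 bits/symbol.

2.71 bits/symbol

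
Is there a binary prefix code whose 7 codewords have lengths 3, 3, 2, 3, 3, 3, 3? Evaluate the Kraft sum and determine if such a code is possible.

1; yes

With common denominator 2^3 = 8: Σ 2^(−ℓᵢ) = 1/8 + 1/8 + 2/8 + 1/8 + 1/8 + 1/8 + 1/8 = 8/8 = 1.
Kraft's inequality requires Σ ≤ 1; here Σ = 1 ≤ 1, so such a prefix code exists.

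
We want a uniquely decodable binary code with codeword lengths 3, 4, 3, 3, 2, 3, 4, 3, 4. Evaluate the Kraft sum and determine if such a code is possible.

With common denominator 2^4 = 16: Σ 2^(−ℓᵢ) = 2/16 + 1/16 + 2/16 + 2/16 + 4/16 + 2/16 + 1/16 + 2/16 + 1/16 = 17/16 = 1.0625.
Kraft's inequality requires Σ ≤ 1; here Σ = 1.0625 > 1, so no such prefix code exists.

1.0625; no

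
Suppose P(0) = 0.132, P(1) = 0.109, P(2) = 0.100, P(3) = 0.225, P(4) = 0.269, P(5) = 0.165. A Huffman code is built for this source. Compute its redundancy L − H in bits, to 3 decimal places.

0.017 bits

Entropy H = −Σ p log₂ p ≈ 2.4890 bits.
Huffman merges: 1/10+109/1000→209/1000; 33/250+33/200→297/1000; 209/1000+9/40→217/500; 269/1000+297/1000→283/500; 217/500+283/500→1. L = 1253/500 ≈ 2.5060.
L − H = 2.5060 − 2.4890 = 0.017 bits.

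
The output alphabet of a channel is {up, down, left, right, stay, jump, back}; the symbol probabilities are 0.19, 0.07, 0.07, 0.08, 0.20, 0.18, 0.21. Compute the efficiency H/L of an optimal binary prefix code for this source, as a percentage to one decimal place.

Entropy H = −Σ p log₂ p ≈ 2.6664 bits.
Huffman merges: 7/100+7/100→7/50; 2/25+7/50→11/50; 9/50+19/100→37/100; 1/5+21/100→41/100; 11/50+37/100→59/100; 41/100+59/100→1. L = 273/100 ≈ 2.7300.
Efficiency = H/L = 2.6664/2.7300 = 97.7%.

97.7%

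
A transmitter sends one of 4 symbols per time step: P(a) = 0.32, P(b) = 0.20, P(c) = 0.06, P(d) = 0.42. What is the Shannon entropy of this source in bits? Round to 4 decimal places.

H = −Σ pᵢ log₂ pᵢ.
−0.32·log₂(0.32) = 0.5260
−0.20·log₂(0.20) = 0.4644
−0.06·log₂(0.06) = 0.2435
−0.42·log₂(0.42) = 0.5256
Sum ≈ 1.7596 → 1.7596 bits.

1.7596 bits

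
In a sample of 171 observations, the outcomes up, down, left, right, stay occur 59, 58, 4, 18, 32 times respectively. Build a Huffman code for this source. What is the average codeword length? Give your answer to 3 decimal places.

Probabilities are the counts divided by 171.
Repeatedly combine the two least-probable nodes; the expected code length is the sum of the merged weights.
merge 4/171 + 2/19 → 22/171
merge 22/171 + 32/171 → 6/19
merge 6/19 + 58/171 → 112/171
merge 59/171 + 112/171 → 1
L = 22/171 + 6/19 + 112/171 + 1 = 359/171 ≈ 2.099 bits/symbol.

2.099 bits/symbol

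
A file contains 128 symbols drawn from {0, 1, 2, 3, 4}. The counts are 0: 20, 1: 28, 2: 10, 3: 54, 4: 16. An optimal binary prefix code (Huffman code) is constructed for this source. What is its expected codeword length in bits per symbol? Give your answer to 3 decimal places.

Probabilities are the counts divided by 128.
Repeatedly combine the two least-probable nodes; the expected code length is the sum of the merged weights.
merge 5/64 + 1/8 → 13/64
merge 5/32 + 13/64 → 23/64
merge 7/32 + 23/64 → 37/64
merge 27/64 + 37/64 → 1
L = 13/64 + 23/64 + 37/64 + 1 = 137/64 ≈ 2.141 bits/symbol.

2.141 bits/symbol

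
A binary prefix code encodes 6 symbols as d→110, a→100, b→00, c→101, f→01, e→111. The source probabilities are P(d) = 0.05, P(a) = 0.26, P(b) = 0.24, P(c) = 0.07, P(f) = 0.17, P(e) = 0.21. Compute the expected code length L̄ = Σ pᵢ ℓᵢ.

2.59 bits/symbol

L̄ = Σ pᵢ·ℓᵢ = 0.05·3 + 0.26·3 + 0.24·2 + 0.07·3 + 0.17·2 + 0.21·3 = 2.59 bits/symbol.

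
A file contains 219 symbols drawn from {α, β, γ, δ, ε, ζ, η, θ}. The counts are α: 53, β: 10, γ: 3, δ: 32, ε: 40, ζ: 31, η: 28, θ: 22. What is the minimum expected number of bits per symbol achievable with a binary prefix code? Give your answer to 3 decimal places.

2.795 bits/symbol

Probabilities are the counts divided by 219.
Repeatedly combine the two least-probable nodes; the expected code length is the sum of the merged weights.
merge 1/73 + 10/219 → 13/219
merge 13/219 + 22/219 → 35/219
merge 28/219 + 31/219 → 59/219
merge 32/219 + 35/219 → 67/219
merge 40/219 + 53/219 → 31/73
merge 59/219 + 67/219 → 42/73
merge 31/73 + 42/73 → 1
L = 13/219 + 35/219 + 59/219 + 67/219 + 31/73 + 42/73 + 1 = 204/73 ≈ 2.795 bits/symbol.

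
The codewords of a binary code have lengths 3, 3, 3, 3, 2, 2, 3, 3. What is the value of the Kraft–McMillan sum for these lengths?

With common denominator 2^3 = 8: Σ 2^(−ℓᵢ) = 1/8 + 1/8 + 1/8 + 1/8 + 2/8 + 2/8 + 1/8 + 1/8 = 10/8 = 1.25.

1.25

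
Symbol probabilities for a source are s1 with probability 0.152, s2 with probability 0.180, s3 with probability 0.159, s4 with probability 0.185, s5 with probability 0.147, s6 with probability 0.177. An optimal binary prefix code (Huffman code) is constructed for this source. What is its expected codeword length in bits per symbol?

Repeatedly combine the two least-probable nodes; the expected code length is the sum of the merged weights.
merge 147/1000 + 19/125 → 299/1000
merge 159/1000 + 177/1000 → 42/125
merge 9/50 + 37/200 → 73/200
merge 299/1000 + 42/125 → 127/200
merge 73/200 + 127/200 → 1
L = 299/1000 + 42/125 + 73/200 + 127/200 + 1 = 527/200 = 2.635 bits/symbol.

2.635 bits/symbol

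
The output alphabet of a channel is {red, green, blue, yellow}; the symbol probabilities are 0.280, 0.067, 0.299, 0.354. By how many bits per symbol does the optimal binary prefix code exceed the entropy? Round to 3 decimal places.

0.166 bits

Entropy H = −Σ p log₂ p ≈ 1.8266 bits.
Huffman merges: 67/1000+7/25→347/1000; 299/1000+347/1000→323/500; 177/500+323/500→1. L = 1993/1000 ≈ 1.9930.
L − H = 1.9930 − 1.8266 = 0.166 bits.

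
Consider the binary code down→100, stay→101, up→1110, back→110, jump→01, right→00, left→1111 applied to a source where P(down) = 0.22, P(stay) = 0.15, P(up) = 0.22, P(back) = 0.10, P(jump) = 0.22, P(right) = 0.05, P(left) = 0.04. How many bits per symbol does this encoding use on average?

L̄ = Σ pᵢ·ℓᵢ = 0.22·3 + 0.15·3 + 0.22·4 + 0.10·3 + 0.22·2 + 0.05·2 + 0.04·4 = 2.99 bits/symbol.

2.99 bits/symbol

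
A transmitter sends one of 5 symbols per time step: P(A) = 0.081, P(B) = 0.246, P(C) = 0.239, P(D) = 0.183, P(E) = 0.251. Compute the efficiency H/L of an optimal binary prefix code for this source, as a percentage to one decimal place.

Entropy H = −Σ p log₂ p ≈ 2.2339 bits.
Huffman merges: 81/1000+183/1000→33/125; 239/1000+123/500→97/200; 251/1000+33/125→103/200; 97/200+103/200→1. L = 283/125 ≈ 2.2640.
Efficiency = H/L = 2.2339/2.2640 = 98.7%.

98.7%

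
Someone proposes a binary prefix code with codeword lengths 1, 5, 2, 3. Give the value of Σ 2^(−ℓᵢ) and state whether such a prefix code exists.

With common denominator 2^5 = 32: Σ 2^(−ℓᵢ) = 16/32 + 1/32 + 8/32 + 4/32 = 29/32 = 0.90625.
Kraft's inequality requires Σ ≤ 1; here Σ = 0.90625 ≤ 1, so such a prefix code exists.

0.90625; yes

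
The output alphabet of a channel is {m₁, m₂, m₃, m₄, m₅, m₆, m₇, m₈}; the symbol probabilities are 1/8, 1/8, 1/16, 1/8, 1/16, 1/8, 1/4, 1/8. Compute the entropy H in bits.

2.875 bits

Each probability is a power of 1/2, so log₂(1/p) is an integer.
H = Σ p·log₂(1/p) = 1/8·3 + 1/8·3 + 1/16·4 + 1/8·3 + 1/16·4 + 1/8·3 + 1/4·2 + 1/8·3 = 2.875 bits.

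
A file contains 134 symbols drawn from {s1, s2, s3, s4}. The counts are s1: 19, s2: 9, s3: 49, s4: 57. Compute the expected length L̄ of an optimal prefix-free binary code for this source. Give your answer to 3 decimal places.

Probabilities are the counts divided by 134.
Repeatedly combine the two least-probable nodes; the expected code length is the sum of the merged weights.
merge 9/134 + 19/134 → 14/67
merge 14/67 + 49/134 → 77/134
merge 57/134 + 77/134 → 1
L = 14/67 + 77/134 + 1 = 239/134 ≈ 1.784 bits/symbol.

1.784 bits/symbol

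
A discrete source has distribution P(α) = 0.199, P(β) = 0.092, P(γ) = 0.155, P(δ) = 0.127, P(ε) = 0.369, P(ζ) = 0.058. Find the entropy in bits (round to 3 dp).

H = −Σ pᵢ log₂ pᵢ.
−0.199·log₂(0.199) = 0.4635
−0.092·log₂(0.092) = 0.3167
−0.155·log₂(0.155) = 0.4169
−0.127·log₂(0.127) = 0.3781
−0.369·log₂(0.369) = 0.5307
−0.058·log₂(0.058) = 0.2383
Sum ≈ 2.3442 → 2.344 bits.

2.344 bits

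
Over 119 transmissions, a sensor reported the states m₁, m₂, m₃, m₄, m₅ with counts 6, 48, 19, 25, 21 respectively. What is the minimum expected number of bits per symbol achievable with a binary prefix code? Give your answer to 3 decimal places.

2.193 bits/symbol

Probabilities are the counts divided by 119.
Repeatedly combine the two least-probable nodes; the expected code length is the sum of the merged weights.
merge 6/119 + 19/119 → 25/119
merge 3/17 + 25/119 → 46/119
merge 25/119 + 46/119 → 71/119
merge 48/119 + 71/119 → 1
L = 25/119 + 46/119 + 71/119 + 1 = 261/119 ≈ 2.193 bits/symbol.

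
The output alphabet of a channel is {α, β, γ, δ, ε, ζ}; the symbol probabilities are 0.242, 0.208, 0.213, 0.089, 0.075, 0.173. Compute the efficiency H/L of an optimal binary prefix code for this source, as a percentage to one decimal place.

Entropy H = −Σ p log₂ p ≈ 2.4705 bits.
Huffman merges: 3/40+89/1000→41/250; 41/250+173/1000→337/1000; 26/125+213/1000→421/1000; 121/500+337/1000→579/1000; 421/1000+579/1000→1. L = 2501/1000 ≈ 2.5010.
Efficiency = H/L = 2.4705/2.5010 = 98.8%.

98.8%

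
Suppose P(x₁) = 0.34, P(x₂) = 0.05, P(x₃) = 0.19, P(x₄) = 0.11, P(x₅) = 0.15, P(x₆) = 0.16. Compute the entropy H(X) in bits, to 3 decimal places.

H = −Σ pᵢ log₂ pᵢ.
−0.34·log₂(0.34) = 0.5292
−0.05·log₂(0.05) = 0.2161
−0.19·log₂(0.19) = 0.4552
−0.11·log₂(0.11) = 0.3503
−0.15·log₂(0.15) = 0.4105
−0.16·log₂(0.16) = 0.4230
Sum ≈ 2.3843 → 2.384 bits.

2.384 bits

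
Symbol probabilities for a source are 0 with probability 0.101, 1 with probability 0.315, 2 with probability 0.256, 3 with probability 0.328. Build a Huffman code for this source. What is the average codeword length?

Repeatedly combine the two least-probable nodes; the expected code length is the sum of the merged weights.
merge 101/1000 + 32/125 → 357/1000
merge 63/200 + 41/125 → 643/1000
merge 357/1000 + 643/1000 → 1
L = 357/1000 + 643/1000 + 1 = 2 bits/symbol.

2 bits/symbol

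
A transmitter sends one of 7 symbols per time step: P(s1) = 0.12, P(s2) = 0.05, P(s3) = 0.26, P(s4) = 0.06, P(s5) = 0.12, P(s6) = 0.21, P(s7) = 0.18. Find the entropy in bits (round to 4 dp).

2.6172 bits

H = −Σ pᵢ log₂ pᵢ.
−0.12·log₂(0.12) = 0.3671
−0.05·log₂(0.05) = 0.2161
−0.26·log₂(0.26) = 0.5053
−0.06·log₂(0.06) = 0.2435
−0.12·log₂(0.12) = 0.3671
−0.21·log₂(0.21) = 0.4728
−0.18·log₂(0.18) = 0.4453
Sum ≈ 2.6172 → 2.6172 bits.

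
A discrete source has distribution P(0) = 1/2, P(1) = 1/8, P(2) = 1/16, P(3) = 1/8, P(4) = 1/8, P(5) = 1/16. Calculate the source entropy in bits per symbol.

2.125 bits

Each probability is a power of 1/2, so log₂(1/p) is an integer.
H = Σ p·log₂(1/p) = 1/2·1 + 1/8·3 + 1/16·4 + 1/8·3 + 1/8·3 + 1/16·4 = 2.125 bits.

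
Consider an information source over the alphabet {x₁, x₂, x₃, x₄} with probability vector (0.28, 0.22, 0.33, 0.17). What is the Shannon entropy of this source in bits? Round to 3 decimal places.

H = −Σ pᵢ log₂ pᵢ.
−0.28·log₂(0.28) = 0.5142
−0.22·log₂(0.22) = 0.4806
−0.33·log₂(0.33) = 0.5278
−0.17·log₂(0.17) = 0.4346
Sum ≈ 1.9572 → 1.957 bits.

1.957 bits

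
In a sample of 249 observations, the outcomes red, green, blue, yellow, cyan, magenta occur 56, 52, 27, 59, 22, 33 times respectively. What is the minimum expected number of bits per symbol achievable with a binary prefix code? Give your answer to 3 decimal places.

2.526 bits/symbol

Probabilities are the counts divided by 249.
Repeatedly combine the two least-probable nodes; the expected code length is the sum of the merged weights.
merge 22/249 + 9/83 → 49/249
merge 11/83 + 49/249 → 82/249
merge 52/249 + 56/249 → 36/83
merge 59/249 + 82/249 → 47/83
merge 36/83 + 47/83 → 1
L = 49/249 + 82/249 + 36/83 + 47/83 + 1 = 629/249 ≈ 2.526 bits/symbol.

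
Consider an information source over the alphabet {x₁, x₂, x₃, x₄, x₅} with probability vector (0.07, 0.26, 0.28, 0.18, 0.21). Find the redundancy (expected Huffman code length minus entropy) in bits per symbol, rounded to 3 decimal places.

0.044 bits

Entropy H = −Σ p log₂ p ≈ 2.2062 bits.
Huffman merges: 7/100+9/50→1/4; 21/100+1/4→23/50; 13/50+7/25→27/50; 23/50+27/50→1. L = 9/4 ≈ 2.2500.
L − H = 2.2500 − 2.2062 = 0.044 bits.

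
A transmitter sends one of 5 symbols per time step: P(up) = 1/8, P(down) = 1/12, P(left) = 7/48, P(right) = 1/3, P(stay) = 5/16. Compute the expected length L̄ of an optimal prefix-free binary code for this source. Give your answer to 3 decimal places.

2.208 bits/symbol

Repeatedly combine the two least-probable nodes; the expected code length is the sum of the merged weights.
merge 1/12 + 1/8 → 5/24
merge 7/48 + 5/24 → 17/48
merge 5/16 + 1/3 → 31/48
merge 17/48 + 31/48 → 1
L = 5/24 + 17/48 + 31/48 + 1 = 53/24 ≈ 2.208 bits/symbol.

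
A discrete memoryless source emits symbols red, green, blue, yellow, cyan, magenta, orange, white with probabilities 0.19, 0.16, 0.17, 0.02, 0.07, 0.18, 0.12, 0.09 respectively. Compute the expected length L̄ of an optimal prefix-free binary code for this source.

2.9 bits/symbol

Repeatedly combine the two least-probable nodes; the expected code length is the sum of the merged weights.
merge 1/50 + 7/100 → 9/100
merge 9/100 + 9/100 → 9/50
merge 3/25 + 4/25 → 7/25
merge 17/100 + 9/50 → 7/20
merge 9/50 + 19/100 → 37/100
merge 7/25 + 7/20 → 63/100
merge 37/100 + 63/100 → 1
L = 9/100 + 9/50 + 7/25 + 7/20 + 37/100 + 63/100 + 1 = 29/10 = 2.9 bits/symbol.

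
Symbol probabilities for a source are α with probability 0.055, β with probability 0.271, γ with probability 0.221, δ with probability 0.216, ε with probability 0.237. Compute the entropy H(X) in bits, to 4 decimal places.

2.1917 bits

H = −Σ pᵢ log₂ pᵢ.
−0.055·log₂(0.055) = 0.2301
−0.271·log₂(0.271) = 0.5105
−0.221·log₂(0.221) = 0.4813
−0.216·log₂(0.216) = 0.4776
−0.237·log₂(0.237) = 0.4923
Sum ≈ 2.1917 → 2.1917 bits.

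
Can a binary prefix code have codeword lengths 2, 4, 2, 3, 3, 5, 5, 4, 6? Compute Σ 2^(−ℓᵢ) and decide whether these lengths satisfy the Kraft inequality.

With common denominator 2^6 = 64: Σ 2^(−ℓᵢ) = 16/64 + 4/64 + 16/64 + 8/64 + 8/64 + 2/64 + 2/64 + 4/64 + 1/64 = 61/64 = 0.953125.
Kraft's inequality requires Σ ≤ 1; here Σ = 0.953125 ≤ 1, so such a prefix code exists.

0.953125; yes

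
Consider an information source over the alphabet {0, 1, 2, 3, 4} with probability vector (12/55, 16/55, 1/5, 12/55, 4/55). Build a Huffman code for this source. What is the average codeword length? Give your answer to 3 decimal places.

Repeatedly combine the two least-probable nodes; the expected code length is the sum of the merged weights.
merge 4/55 + 1/5 → 3/11
merge 12/55 + 12/55 → 24/55
merge 3/11 + 16/55 → 31/55
merge 24/55 + 31/55 → 1
L = 3/11 + 24/55 + 31/55 + 1 = 25/11 ≈ 2.273 bits/symbol.

2.273 bits/symbol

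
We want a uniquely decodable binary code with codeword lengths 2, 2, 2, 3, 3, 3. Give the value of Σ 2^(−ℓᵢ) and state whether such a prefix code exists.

With common denominator 2^3 = 8: Σ 2^(−ℓᵢ) = 2/8 + 2/8 + 2/8 + 1/8 + 1/8 + 1/8 = 9/8 = 1.125.
Kraft's inequality requires Σ ≤ 1; here Σ = 1.125 > 1, so no such prefix code exists.

1.125; no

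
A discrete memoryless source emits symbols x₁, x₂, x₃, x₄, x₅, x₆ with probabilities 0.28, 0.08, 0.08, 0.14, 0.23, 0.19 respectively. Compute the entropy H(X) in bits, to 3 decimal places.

2.437 bits

H = −Σ pᵢ log₂ pᵢ.
−0.28·log₂(0.28) = 0.5142
−0.08·log₂(0.08) = 0.2915
−0.08·log₂(0.08) = 0.2915
−0.14·log₂(0.14) = 0.3971
−0.23·log₂(0.23) = 0.4877
−0.19·log₂(0.19) = 0.4552
Sum ≈ 2.4372 → 2.437 bits.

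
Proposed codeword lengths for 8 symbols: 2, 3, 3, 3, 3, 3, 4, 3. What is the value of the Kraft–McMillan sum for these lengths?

With common denominator 2^4 = 16: Σ 2^(−ℓᵢ) = 4/16 + 2/16 + 2/16 + 2/16 + 2/16 + 2/16 + 1/16 + 2/16 = 17/16 = 1.0625.

1.0625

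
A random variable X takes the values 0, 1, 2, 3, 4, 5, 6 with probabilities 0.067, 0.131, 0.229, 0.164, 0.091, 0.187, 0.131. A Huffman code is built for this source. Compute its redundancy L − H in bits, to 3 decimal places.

0.031 bits

Entropy H = −Σ p log₂ p ≈ 2.7113 bits.
Huffman merges: 67/1000+91/1000→79/500; 131/1000+131/1000→131/500; 79/500+41/250→161/500; 187/1000+229/1000→52/125; 131/500+161/500→73/125; 52/125+73/125→1. L = 1371/500 ≈ 2.7420.
L − H = 2.7420 − 2.7113 = 0.031 bits.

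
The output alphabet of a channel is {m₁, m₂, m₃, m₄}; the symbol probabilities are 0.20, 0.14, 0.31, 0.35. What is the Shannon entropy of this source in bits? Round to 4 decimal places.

H = −Σ pᵢ log₂ pᵢ.
−0.20·log₂(0.20) = 0.4644
−0.14·log₂(0.14) = 0.3971
−0.31·log₂(0.31) = 0.5238
−0.35·log₂(0.35) = 0.5301
Sum ≈ 1.9154 → 1.9154 bits.

1.9154 bits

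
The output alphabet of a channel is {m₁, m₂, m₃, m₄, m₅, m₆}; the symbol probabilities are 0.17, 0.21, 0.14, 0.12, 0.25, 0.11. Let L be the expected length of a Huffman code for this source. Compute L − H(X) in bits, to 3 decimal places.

Entropy H = −Σ p log₂ p ≈ 2.5219 bits.
Huffman merges: 11/100+3/25→23/100; 7/50+17/100→31/100; 21/100+23/100→11/25; 1/4+31/100→14/25; 11/25+14/25→1. L = 127/50 ≈ 2.5400.
L − H = 2.5400 − 2.5219 = 0.018 bits.

0.018 bits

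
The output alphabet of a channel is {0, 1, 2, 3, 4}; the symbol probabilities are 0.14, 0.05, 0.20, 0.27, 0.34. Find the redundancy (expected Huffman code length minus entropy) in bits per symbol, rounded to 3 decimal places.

0.073 bits

Entropy H = −Σ p log₂ p ≈ 2.1168 bits.
Huffman merges: 1/20+7/50→19/100; 19/100+1/5→39/100; 27/100+17/50→61/100; 39/100+61/100→1. L = 219/100 ≈ 2.1900.
L − H = 2.1900 − 2.1168 = 0.073 bits.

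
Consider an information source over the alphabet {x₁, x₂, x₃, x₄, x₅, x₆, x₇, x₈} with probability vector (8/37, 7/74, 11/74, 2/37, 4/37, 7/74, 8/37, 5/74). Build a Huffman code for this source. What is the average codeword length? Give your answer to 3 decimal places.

2.878 bits/symbol

Repeatedly combine the two least-probable nodes; the expected code length is the sum of the merged weights.
merge 2/37 + 5/74 → 9/74
merge 7/74 + 7/74 → 7/37
merge 4/37 + 9/74 → 17/74
merge 11/74 + 7/37 → 25/74
merge 8/37 + 8/37 → 16/37
merge 17/74 + 25/74 → 21/37
merge 16/37 + 21/37 → 1
L = 9/74 + 7/37 + 17/74 + 25/74 + 16/37 + 21/37 + 1 = 213/74 ≈ 2.878 bits/symbol.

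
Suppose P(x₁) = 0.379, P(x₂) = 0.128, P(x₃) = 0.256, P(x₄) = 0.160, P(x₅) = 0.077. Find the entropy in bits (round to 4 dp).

2.1212 bits

H = −Σ pᵢ log₂ pᵢ.
−0.379·log₂(0.379) = 0.5305
−0.128·log₂(0.128) = 0.3796
−0.256·log₂(0.256) = 0.5032
−0.160·log₂(0.160) = 0.4230
−0.077·log₂(0.077) = 0.2848
Sum ≈ 2.1212 → 2.1212 bits.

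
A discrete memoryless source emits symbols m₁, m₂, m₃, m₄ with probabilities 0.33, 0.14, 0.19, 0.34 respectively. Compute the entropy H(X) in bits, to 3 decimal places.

1.909 bits

H = −Σ pᵢ log₂ pᵢ.
−0.33·log₂(0.33) = 0.5278
−0.14·log₂(0.14) = 0.3971
−0.19·log₂(0.19) = 0.4552
−0.34·log₂(0.34) = 0.5292
Sum ≈ 1.9093 → 1.909 bits.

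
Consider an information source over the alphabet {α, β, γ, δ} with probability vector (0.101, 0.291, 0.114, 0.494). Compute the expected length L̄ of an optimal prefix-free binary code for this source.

1.721 bits/symbol

Repeatedly combine the two least-probable nodes; the expected code length is the sum of the merged weights.
merge 101/1000 + 57/500 → 43/200
merge 43/200 + 291/1000 → 253/500
merge 247/500 + 253/500 → 1
L = 43/200 + 253/500 + 1 = 1721/1000 = 1.721 bits/symbol.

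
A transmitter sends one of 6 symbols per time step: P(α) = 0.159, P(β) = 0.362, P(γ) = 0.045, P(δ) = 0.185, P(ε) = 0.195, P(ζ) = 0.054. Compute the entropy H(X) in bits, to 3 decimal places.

2.291 bits

H = −Σ pᵢ log₂ pᵢ.
−0.159·log₂(0.159) = 0.4218
−0.362·log₂(0.362) = 0.5307
−0.045·log₂(0.045) = 0.2013
−0.185·log₂(0.185) = 0.4504
−0.195·log₂(0.195) = 0.4599
−0.054·log₂(0.054) = 0.2274
Sum ≈ 2.2915 → 2.291 bits.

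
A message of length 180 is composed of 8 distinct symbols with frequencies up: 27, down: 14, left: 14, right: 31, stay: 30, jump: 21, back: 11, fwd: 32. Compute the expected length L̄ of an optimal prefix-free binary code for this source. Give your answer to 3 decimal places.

Probabilities are the counts divided by 180.
Repeatedly combine the two least-probable nodes; the expected code length is the sum of the merged weights.
merge 11/180 + 7/90 → 5/36
merge 7/90 + 7/60 → 7/36
merge 5/36 + 3/20 → 13/45
merge 1/6 + 31/180 → 61/180
merge 8/45 + 7/36 → 67/180
merge 13/45 + 61/180 → 113/180
merge 67/180 + 113/180 → 1
L = 5/36 + 7/36 + 13/45 + 61/180 + 67/180 + 113/180 + 1 = 533/180 ≈ 2.961 bits/symbol.

2.961 bits/symbol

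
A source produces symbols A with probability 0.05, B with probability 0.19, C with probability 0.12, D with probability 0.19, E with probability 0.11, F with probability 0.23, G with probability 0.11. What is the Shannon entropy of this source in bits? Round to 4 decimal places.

2.6819 bits

H = −Σ pᵢ log₂ pᵢ.
−0.05·log₂(0.05) = 0.2161
−0.19·log₂(0.19) = 0.4552
−0.12·log₂(0.12) = 0.3671
−0.19·log₂(0.19) = 0.4552
−0.11·log₂(0.11) = 0.3503
−0.23·log₂(0.23) = 0.4877
−0.11·log₂(0.11) = 0.3503
Sum ≈ 2.6819 → 2.6819 bits.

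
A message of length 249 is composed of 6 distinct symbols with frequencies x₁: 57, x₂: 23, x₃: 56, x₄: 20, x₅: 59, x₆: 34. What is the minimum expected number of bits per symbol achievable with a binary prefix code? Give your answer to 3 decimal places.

Probabilities are the counts divided by 249.
Repeatedly combine the two least-probable nodes; the expected code length is the sum of the merged weights.
merge 20/249 + 23/249 → 43/249
merge 34/249 + 43/249 → 77/249
merge 56/249 + 19/83 → 113/249
merge 59/249 + 77/249 → 136/249
merge 113/249 + 136/249 → 1
L = 43/249 + 77/249 + 113/249 + 136/249 + 1 = 206/83 ≈ 2.482 bits/symbol.

2.482 bits/symbol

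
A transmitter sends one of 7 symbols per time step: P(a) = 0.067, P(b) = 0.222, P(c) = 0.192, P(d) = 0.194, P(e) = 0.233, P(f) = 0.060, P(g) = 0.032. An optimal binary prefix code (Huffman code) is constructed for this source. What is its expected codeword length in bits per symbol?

Repeatedly combine the two least-probable nodes; the expected code length is the sum of the merged weights.
merge 4/125 + 3/50 → 23/250
merge 67/1000 + 23/250 → 159/1000
merge 159/1000 + 24/125 → 351/1000
merge 97/500 + 111/500 → 52/125
merge 233/1000 + 351/1000 → 73/125
merge 52/125 + 73/125 → 1
L = 23/250 + 159/1000 + 351/1000 + 52/125 + 73/125 + 1 = 1301/500 = 2.602 bits/symbol.

2.602 bits/symbol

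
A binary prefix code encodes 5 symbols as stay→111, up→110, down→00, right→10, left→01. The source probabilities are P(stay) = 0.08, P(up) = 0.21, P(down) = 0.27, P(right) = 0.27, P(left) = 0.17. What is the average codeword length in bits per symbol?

L̄ = Σ pᵢ·ℓᵢ = 0.08·3 + 0.21·3 + 0.27·2 + 0.27·2 + 0.17·2 = 2.29 bits/symbol.

2.29 bits/symbol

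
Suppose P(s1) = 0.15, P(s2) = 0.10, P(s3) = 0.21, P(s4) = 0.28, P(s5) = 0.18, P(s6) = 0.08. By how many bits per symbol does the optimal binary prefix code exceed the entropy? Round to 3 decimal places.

0.043 bits

Entropy H = −Σ p log₂ p ≈ 2.4666 bits.
Huffman merges: 2/25+1/10→9/50; 3/20+9/50→33/100; 9/50+21/100→39/100; 7/25+33/100→61/100; 39/100+61/100→1. L = 251/100 ≈ 2.5100.
L − H = 2.5100 − 2.4666 = 0.043 bits.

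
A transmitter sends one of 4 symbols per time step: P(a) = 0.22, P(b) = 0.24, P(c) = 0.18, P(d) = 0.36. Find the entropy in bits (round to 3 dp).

H = −Σ pᵢ log₂ pᵢ.
−0.22·log₂(0.22) = 0.4806
−0.24·log₂(0.24) = 0.4941
−0.18·log₂(0.18) = 0.4453
−0.36·log₂(0.36) = 0.5306
Sum ≈ 1.9506 → 1.951 bits.

1.951 bits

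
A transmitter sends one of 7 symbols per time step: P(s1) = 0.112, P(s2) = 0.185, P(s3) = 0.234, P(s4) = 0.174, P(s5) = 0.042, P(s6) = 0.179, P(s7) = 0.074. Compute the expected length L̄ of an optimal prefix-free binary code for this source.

2.697 bits/symbol

Repeatedly combine the two least-probable nodes; the expected code length is the sum of the merged weights.
merge 21/500 + 37/500 → 29/250
merge 14/125 + 29/250 → 57/250
merge 87/500 + 179/1000 → 353/1000
merge 37/200 + 57/250 → 413/1000
merge 117/500 + 353/1000 → 587/1000
merge 413/1000 + 587/1000 → 1
L = 29/250 + 57/250 + 353/1000 + 413/1000 + 587/1000 + 1 = 2697/1000 = 2.697 bits/symbol.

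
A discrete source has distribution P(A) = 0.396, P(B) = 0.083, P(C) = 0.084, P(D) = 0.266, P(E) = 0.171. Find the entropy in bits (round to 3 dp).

H = −Σ pᵢ log₂ pᵢ.
−0.396·log₂(0.396) = 0.5292
−0.083·log₂(0.083) = 0.2980
−0.084·log₂(0.084) = 0.3002
−0.266·log₂(0.266) = 0.5082
−0.171·log₂(0.171) = 0.4357
Sum ≈ 2.0713 → 2.071 bits.

2.071 bits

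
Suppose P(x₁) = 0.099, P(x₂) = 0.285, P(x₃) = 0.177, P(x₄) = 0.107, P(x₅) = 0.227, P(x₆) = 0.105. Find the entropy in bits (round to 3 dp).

2.461 bits

H = −Σ pᵢ log₂ pᵢ.
−0.099·log₂(0.099) = 0.3303
−0.285·log₂(0.285) = 0.5161
−0.177·log₂(0.177) = 0.4422
−0.107·log₂(0.107) = 0.3450
−0.227·log₂(0.227) = 0.4856
−0.105·log₂(0.105) = 0.3414
Sum ≈ 2.4606 → 2.461 bits.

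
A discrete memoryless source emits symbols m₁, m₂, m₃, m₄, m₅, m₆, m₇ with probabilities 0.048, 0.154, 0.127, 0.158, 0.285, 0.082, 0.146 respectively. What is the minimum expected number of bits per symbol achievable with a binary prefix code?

2.687 bits/symbol

Repeatedly combine the two least-probable nodes; the expected code length is the sum of the merged weights.
merge 6/125 + 41/500 → 13/100
merge 127/1000 + 13/100 → 257/1000
merge 73/500 + 77/500 → 3/10
merge 79/500 + 257/1000 → 83/200
merge 57/200 + 3/10 → 117/200
merge 83/200 + 117/200 → 1
L = 13/100 + 257/1000 + 3/10 + 83/200 + 117/200 + 1 = 2687/1000 = 2.687 bits/symbol.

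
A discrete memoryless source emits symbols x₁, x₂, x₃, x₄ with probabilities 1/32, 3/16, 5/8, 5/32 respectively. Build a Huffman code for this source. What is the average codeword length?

Repeatedly combine the two least-probable nodes; the expected code length is the sum of the merged weights.
merge 1/32 + 5/32 → 3/16
merge 3/16 + 3/16 → 3/8
merge 3/8 + 5/8 → 1
L = 3/16 + 3/8 + 1 = 25/16 = 1.5625 bits/symbol.

1.5625 bits/symbol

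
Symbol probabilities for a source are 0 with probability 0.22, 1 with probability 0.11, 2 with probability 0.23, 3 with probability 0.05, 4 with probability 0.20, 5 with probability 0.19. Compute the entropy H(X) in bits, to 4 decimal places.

H = −Σ pᵢ log₂ pᵢ.
−0.22·log₂(0.22) = 0.4806
−0.11·log₂(0.11) = 0.3503
−0.23·log₂(0.23) = 0.4877
−0.05·log₂(0.05) = 0.2161
−0.20·log₂(0.20) = 0.4644
−0.19·log₂(0.19) = 0.4552
Sum ≈ 2.4542 → 2.4542 bits.

2.4542 bits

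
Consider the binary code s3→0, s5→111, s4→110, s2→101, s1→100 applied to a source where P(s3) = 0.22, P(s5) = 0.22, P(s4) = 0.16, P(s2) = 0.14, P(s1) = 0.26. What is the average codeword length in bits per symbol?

2.56 bits/symbol

L̄ = Σ pᵢ·ℓᵢ = 0.22·1 + 0.22·3 + 0.16·3 + 0.14·3 + 0.26·3 = 2.56 bits/symbol.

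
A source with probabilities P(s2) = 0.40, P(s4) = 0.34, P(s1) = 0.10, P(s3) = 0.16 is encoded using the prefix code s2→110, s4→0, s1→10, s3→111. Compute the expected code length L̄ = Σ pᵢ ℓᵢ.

L̄ = Σ pᵢ·ℓᵢ = 0.40·3 + 0.34·1 + 0.10·2 + 0.16·3 = 2.22 bits/symbol.

2.22 bits/symbol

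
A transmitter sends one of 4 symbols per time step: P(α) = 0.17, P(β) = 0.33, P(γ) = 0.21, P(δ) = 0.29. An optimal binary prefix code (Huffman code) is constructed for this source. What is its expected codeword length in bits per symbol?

Repeatedly combine the two least-probable nodes; the expected code length is the sum of the merged weights.
merge 17/100 + 21/100 → 19/50
merge 29/100 + 33/100 → 31/50
merge 19/50 + 31/50 → 1
L = 19/50 + 31/50 + 1 = 2 bits/symbol.

2 bits/symbol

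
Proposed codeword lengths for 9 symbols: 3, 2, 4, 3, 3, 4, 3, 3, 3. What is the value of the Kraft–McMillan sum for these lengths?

1.125

With common denominator 2^4 = 16: Σ 2^(−ℓᵢ) = 2/16 + 4/16 + 1/16 + 2/16 + 2/16 + 1/16 + 2/16 + 2/16 + 2/16 = 18/16 = 1.125.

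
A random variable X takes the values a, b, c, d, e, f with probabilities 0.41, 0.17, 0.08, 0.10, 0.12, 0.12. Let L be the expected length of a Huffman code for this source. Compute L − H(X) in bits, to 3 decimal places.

0.040 bits

Entropy H = −Σ p log₂ p ≈ 2.3198 bits.
Huffman merges: 2/25+1/10→9/50; 3/25+3/25→6/25; 17/100+9/50→7/20; 6/25+7/20→59/100; 41/100+59/100→1. L = 59/25 ≈ 2.3600.
L − H = 2.3600 − 2.3198 = 0.040 bits.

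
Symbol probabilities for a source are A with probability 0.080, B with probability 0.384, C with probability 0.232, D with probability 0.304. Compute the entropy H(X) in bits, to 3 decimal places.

H = −Σ pᵢ log₂ pᵢ.
−0.080·log₂(0.080) = 0.2915
−0.384·log₂(0.384) = 0.5302
−0.232·log₂(0.232) = 0.4890
−0.304·log₂(0.304) = 0.5222
Sum ≈ 1.8330 → 1.833 bits.

1.833 bits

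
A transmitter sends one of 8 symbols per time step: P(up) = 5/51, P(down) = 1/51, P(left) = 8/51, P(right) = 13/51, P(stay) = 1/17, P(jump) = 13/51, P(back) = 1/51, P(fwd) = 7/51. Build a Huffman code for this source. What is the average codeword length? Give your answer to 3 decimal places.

Repeatedly combine the two least-probable nodes; the expected code length is the sum of the merged weights.
merge 1/51 + 1/51 → 2/51
merge 2/51 + 1/17 → 5/51
merge 5/51 + 5/51 → 10/51
merge 7/51 + 8/51 → 5/17
merge 10/51 + 13/51 → 23/51
merge 13/51 + 5/17 → 28/51
merge 23/51 + 28/51 → 1
L = 2/51 + 5/51 + 10/51 + 5/17 + 23/51 + 28/51 + 1 = 134/51 ≈ 2.627 bits/symbol.

2.627 bits/symbol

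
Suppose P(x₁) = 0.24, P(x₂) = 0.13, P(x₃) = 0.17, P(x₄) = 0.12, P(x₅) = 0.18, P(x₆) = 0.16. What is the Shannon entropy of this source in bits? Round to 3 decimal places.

H = −Σ pᵢ log₂ pᵢ.
−0.24·log₂(0.24) = 0.4941
−0.13·log₂(0.13) = 0.3826
−0.17·log₂(0.17) = 0.4346
−0.12·log₂(0.12) = 0.3671
−0.18·log₂(0.18) = 0.4453
−0.16·log₂(0.16) = 0.4230
Sum ≈ 2.5468 → 2.547 bits.

2.547 bits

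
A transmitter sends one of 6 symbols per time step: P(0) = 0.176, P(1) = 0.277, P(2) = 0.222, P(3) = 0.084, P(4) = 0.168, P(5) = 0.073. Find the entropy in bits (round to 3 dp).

2.444 bits

H = −Σ pᵢ log₂ pᵢ.
−0.176·log₂(0.176) = 0.4411
−0.277·log₂(0.277) = 0.5130
−0.222·log₂(0.222) = 0.4820
−0.084·log₂(0.084) = 0.3002
−0.168·log₂(0.168) = 0.4323
−0.073·log₂(0.073) = 0.2756
Sum ≈ 2.4443 → 2.444 bits.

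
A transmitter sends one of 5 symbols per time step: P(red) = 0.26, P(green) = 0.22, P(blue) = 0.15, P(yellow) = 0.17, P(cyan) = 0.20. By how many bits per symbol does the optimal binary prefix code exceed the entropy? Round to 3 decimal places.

0.025 bits

Entropy H = −Σ p log₂ p ≈ 2.2954 bits.
Huffman merges: 3/20+17/100→8/25; 1/5+11/50→21/50; 13/50+8/25→29/50; 21/50+29/50→1. L = 58/25 ≈ 2.3200.
L − H = 2.3200 − 2.2954 = 0.025 bits.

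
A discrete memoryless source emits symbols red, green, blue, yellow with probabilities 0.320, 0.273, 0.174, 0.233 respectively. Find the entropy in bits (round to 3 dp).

1.966 bits

H = −Σ pᵢ log₂ pᵢ.
−0.320·log₂(0.320) = 0.5260
−0.273·log₂(0.273) = 0.5113
−0.174·log₂(0.174) = 0.4390
−0.233·log₂(0.233) = 0.4897
Sum ≈ 1.9660 → 1.966 bits.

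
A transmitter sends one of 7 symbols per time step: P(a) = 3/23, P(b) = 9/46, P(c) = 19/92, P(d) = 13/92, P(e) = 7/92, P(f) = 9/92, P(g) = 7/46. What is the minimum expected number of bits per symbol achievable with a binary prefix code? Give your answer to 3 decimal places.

2.772 bits/symbol

Repeatedly combine the two least-probable nodes; the expected code length is the sum of the merged weights.
merge 7/92 + 9/92 → 4/23
merge 3/23 + 13/92 → 25/92
merge 7/46 + 4/23 → 15/46
merge 9/46 + 19/92 → 37/92
merge 25/92 + 15/46 → 55/92
merge 37/92 + 55/92 → 1
L = 4/23 + 25/92 + 15/46 + 37/92 + 55/92 + 1 = 255/92 ≈ 2.772 bits/symbol.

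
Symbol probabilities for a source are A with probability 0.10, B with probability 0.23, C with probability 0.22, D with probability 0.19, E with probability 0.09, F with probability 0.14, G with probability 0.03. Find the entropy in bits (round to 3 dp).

2.617 bits

H = −Σ pᵢ log₂ pᵢ.
−0.10·log₂(0.10) = 0.3322
−0.23·log₂(0.23) = 0.4877
−0.22·log₂(0.22) = 0.4806
−0.19·log₂(0.19) = 0.4552
−0.09·log₂(0.09) = 0.3127
−0.14·log₂(0.14) = 0.3971
−0.03·log₂(0.03) = 0.1518
Sum ≈ 2.6172 → 2.617 bits.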